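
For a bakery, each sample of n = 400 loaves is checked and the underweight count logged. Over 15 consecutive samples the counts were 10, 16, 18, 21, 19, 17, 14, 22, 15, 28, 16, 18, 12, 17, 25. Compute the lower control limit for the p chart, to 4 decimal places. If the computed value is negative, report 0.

0.0137

p̄ = Σdᵢ / (k·n) = 268 / (15 × 400) = 0.04467
LCL = p̄ − 3·√(p̄(1−p̄)/n) = 0.04467 − 3 × 0.01033 = 0.01368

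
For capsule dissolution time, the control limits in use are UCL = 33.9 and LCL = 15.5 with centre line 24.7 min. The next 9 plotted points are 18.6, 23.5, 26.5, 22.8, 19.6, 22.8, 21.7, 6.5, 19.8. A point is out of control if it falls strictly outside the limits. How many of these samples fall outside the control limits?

1

Compare each point to [15.5, 33.9]: sample 8 = 6.5 < LCL.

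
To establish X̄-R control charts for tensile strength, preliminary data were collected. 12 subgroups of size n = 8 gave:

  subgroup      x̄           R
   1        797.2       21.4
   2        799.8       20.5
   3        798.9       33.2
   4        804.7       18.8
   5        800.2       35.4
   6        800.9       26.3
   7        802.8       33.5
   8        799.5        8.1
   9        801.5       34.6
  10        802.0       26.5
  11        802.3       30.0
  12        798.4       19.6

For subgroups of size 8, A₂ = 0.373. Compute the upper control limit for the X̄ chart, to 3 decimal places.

810.254

X̄̄ = (797.2 + 799.8 + 798.9 + 804.7 + 800.2 + 800.9 + 802.8 + 799.5 + 801.5 + 802.0 + 802.3 + 798.4) / 12 = 9608.2000 / 12 = 800.6833
R̄ = (21.4 + 20.5 + 33.2 + 18.8 + 35.4 + 26.3 + 33.5 + 8.1 + 34.6 + 26.5 + 30.0 + 19.6) / 12 = 307.9000 / 12 = 25.6583
UCL = X̄̄ + A₂·R̄ = 800.6833 + 0.373 × 25.6583 = 810.2539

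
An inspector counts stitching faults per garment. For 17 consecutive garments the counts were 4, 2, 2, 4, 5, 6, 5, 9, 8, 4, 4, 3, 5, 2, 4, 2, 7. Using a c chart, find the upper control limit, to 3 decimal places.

10.814

c̄ = (4 + 2 + 2 + 4 + 5 + 6 + 5 + 9 + 8 + 4 + 4 + 3 + 5 + 2 + 4 + 2 + 7) / 17 = 76 / 17 = 4.4706
UCL = c̄ + 3√c̄ = 4.4706 + 3 × √4.4706 = 4.4706 + 3 × 2.1144 = 10.8137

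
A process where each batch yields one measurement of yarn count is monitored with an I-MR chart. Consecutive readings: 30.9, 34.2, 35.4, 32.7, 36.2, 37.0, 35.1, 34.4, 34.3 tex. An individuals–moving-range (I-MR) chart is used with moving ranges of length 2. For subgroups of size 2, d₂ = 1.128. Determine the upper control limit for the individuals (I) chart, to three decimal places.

39.187

X̄ = (30.9 + 34.2 + 35.4 + 32.7 + 36.2 + 37.0 + 35.1 + 34.4 + 34.3) / 9 = 34.4667
Moving ranges: 3.3, 1.2, 2.7, 3.5, 0.8, 1.9, 0.7, 0.1; M̄R̄ = 14.2000 / 8 = 1.7750
UCL = X̄ + 3·M̄R̄/d₂ = 34.4667 + 3 × 1.7750 / 1.128 = 39.1874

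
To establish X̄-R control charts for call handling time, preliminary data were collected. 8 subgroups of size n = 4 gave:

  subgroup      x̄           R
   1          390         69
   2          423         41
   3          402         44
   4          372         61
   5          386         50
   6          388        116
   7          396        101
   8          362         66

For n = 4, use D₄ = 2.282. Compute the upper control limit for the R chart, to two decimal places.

R̄ = (69 + 41 + 44 + 61 + 50 + 116 + 101 + 66) / 8 = 548.0000 / 8 = 68.5000
UCL_R = D₄·R̄ = 2.282 × 68.5000 = 156.3170

156.32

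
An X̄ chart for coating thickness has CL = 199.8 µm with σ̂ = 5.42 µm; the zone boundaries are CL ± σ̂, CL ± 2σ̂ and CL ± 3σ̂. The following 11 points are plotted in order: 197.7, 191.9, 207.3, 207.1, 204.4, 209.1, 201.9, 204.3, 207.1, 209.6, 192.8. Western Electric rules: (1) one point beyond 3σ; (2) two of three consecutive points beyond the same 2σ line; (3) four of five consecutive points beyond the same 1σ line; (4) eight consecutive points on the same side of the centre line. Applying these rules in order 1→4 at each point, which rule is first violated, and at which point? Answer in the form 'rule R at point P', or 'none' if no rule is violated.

rule 4 at point 10

Zone of each point (C = within 1σ̂, B = 1σ̂–2σ̂, A = 2σ̂–3σ̂, * = beyond 3σ̂; sign = side of CL): 1:-C, 2:-B, 3:+B, 4:+B, 5:+C, 6:+B, 7:+C, 8:+C, 9:+B, 10:+B, 11:-B
Rule 4 (eight consecutive points on the same side of the centre line) is satisfied at point 10.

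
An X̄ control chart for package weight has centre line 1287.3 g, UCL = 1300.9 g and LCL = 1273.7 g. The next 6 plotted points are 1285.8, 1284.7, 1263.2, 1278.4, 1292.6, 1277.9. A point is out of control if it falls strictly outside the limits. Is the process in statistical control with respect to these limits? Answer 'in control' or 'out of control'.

Compare each point to [1273.7, 1300.9]: sample 3 = 1263.2 < LCL.

out of control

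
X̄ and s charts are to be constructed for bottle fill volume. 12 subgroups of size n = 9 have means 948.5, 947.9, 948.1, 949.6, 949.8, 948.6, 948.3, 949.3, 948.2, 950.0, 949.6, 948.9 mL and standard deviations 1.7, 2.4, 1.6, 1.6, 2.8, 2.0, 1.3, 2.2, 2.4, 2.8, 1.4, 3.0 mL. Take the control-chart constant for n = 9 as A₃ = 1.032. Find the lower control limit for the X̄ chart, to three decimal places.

946.733

X̄̄ = (948.5 + 947.9 + 948.1 + 949.6 + 949.8 + 948.6 + 948.3 + 949.3 + 948.2 + 950.0 + 949.6 + 948.9) / 12 = 948.9000
s̄ = (1.7 + 2.4 + 1.6 + 1.6 + 2.8 + 2.0 + 1.3 + 2.2 + 2.4 + 2.8 + 1.4 + 3.0) / 12 = 2.1000
LCL = X̄̄ − A₃·s̄ = 948.9000 − 1.032 × 2.1000 = 946.7328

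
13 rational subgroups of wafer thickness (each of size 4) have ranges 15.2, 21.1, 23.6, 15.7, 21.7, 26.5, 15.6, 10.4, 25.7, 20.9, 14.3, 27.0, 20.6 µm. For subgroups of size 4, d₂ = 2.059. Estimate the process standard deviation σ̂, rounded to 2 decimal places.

R̄ = (15.2 + 21.1 + 23.6 + 15.7 + 21.7 + 26.5 + 15.6 + 10.4 + 25.7 + 20.9 + 14.3 + 27.0 + 20.6) / 13 = 19.8692
σ̂ = R̄ / d₂ = 19.8692 / 2.059 = 9.6499

9.65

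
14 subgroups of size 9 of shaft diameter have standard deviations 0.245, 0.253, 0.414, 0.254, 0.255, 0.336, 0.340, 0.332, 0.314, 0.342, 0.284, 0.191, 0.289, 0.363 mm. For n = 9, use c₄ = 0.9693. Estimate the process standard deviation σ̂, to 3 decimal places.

s̄ = (0.245 + 0.253 + 0.414 + 0.254 + 0.255 + 0.336 + 0.340 + 0.332 + 0.314 + 0.342 + 0.284 + 0.191 + 0.289 + 0.363) / 14 = 0.3009
σ̂ = s̄ / c₄ = 0.3009 / 0.9693 = 0.3104

0.310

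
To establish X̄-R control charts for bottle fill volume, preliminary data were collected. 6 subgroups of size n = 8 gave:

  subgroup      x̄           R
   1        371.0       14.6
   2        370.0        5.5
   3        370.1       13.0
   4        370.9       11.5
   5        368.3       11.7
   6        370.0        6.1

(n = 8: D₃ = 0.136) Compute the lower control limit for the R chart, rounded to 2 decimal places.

1.41

R̄ = (14.6 + 5.5 + 13.0 + 11.5 + 11.7 + 6.1) / 6 = 62.4000 / 6 = 10.4000
LCL_R = D₃·R̄ = 0.136 × 10.4000 = 1.4144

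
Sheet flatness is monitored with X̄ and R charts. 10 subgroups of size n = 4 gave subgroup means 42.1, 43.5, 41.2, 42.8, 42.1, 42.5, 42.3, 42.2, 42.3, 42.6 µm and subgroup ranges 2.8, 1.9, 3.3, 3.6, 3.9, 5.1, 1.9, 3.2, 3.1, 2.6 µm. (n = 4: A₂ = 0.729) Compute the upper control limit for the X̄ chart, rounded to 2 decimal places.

X̄̄ = (42.1 + 43.5 + 41.2 + 42.8 + 42.1 + 42.5 + 42.3 + 42.2 + 42.3 + 42.6) / 10 = 423.6000 / 10 = 42.3600
R̄ = (2.8 + 1.9 + 3.3 + 3.6 + 3.9 + 5.1 + 1.9 + 3.2 + 3.1 + 2.6) / 10 = 31.4000 / 10 = 3.1400
UCL = X̄̄ + A₂·R̄ = 42.3600 + 0.729 × 3.1400 = 44.6491

44.65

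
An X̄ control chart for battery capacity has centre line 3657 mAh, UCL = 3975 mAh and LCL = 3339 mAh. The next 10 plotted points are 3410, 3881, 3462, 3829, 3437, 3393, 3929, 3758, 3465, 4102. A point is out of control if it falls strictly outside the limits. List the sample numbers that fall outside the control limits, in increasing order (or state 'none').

10

Compare each point to [3339, 3975]: sample 10 = 4102 > UCL.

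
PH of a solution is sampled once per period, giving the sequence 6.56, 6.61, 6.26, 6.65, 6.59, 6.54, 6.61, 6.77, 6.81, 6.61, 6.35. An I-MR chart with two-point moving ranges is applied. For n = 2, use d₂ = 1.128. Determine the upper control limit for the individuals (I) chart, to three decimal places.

X̄ = (6.56 + 6.61 + 6.26 + 6.65 + 6.59 + 6.54 + 6.61 + 6.77 + 6.81 + 6.61 + 6.35) / 11 = 6.5782
Moving ranges: 0.05, 0.35, 0.39, 0.06, 0.05, 0.07, 0.16, 0.04, 0.20, 0.26; M̄R̄ = 1.6300 / 10 = 0.1630
UCL = X̄ + 3·M̄R̄/d₂ = 6.5782 + 3 × 0.1630 / 1.128 = 7.0117

7.012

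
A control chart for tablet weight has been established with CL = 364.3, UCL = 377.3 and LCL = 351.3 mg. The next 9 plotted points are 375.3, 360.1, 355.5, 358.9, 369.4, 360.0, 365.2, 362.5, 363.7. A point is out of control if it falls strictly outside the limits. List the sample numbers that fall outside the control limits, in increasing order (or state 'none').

All 9 points lie within [351.3, 377.3].

none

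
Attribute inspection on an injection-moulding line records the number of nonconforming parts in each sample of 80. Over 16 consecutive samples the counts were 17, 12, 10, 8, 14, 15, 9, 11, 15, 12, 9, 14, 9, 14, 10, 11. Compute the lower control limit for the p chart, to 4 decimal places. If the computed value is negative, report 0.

p̄ = Σdᵢ / (k·n) = 190 / (16 × 80) = 0.14844
LCL = p̄ − 3·√(p̄(1−p̄)/n) = 0.14844 − 3 × 0.03975 = 0.02919

0.0292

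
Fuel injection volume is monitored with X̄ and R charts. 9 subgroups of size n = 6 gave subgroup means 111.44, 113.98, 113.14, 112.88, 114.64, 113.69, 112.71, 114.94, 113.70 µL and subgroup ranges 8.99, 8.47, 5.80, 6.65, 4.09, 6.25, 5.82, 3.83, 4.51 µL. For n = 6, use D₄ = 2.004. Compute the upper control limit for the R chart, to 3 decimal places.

12.115

R̄ = (8.99 + 8.47 + 5.80 + 6.65 + 4.09 + 6.25 + 5.82 + 3.83 + 4.51) / 9 = 54.4100 / 9 = 6.0456
UCL_R = D₄·R̄ = 2.004 × 6.0456 = 12.1153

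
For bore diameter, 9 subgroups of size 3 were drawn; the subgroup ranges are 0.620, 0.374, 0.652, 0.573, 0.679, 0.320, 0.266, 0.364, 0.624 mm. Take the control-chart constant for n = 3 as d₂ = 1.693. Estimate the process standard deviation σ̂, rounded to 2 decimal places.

0.29

R̄ = (0.620 + 0.374 + 0.652 + 0.573 + 0.679 + 0.320 + 0.266 + 0.364 + 0.624) / 9 = 0.4969
σ̂ = R̄ / d₂ = 0.4969 / 1.693 = 0.2935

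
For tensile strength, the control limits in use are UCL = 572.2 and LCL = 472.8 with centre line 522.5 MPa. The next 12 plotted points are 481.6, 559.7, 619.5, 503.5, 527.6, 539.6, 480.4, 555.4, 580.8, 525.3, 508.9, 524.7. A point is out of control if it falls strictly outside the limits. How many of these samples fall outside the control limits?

2

Compare each point to [472.8, 572.2]: sample 3 = 619.5 > UCL; sample 9 = 580.8 > UCL.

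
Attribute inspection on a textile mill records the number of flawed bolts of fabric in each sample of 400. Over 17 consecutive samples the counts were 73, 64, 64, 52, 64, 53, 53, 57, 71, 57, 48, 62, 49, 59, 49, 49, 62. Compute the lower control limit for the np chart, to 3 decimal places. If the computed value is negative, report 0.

36.874

p̄ = Σdᵢ / (k·n) = 986 / (17 × 400) = 0.14500
LCL = np̄ − 3·√(np̄(1−p̄)) = 58.0000 − 3 × 7.0420 = 36.8739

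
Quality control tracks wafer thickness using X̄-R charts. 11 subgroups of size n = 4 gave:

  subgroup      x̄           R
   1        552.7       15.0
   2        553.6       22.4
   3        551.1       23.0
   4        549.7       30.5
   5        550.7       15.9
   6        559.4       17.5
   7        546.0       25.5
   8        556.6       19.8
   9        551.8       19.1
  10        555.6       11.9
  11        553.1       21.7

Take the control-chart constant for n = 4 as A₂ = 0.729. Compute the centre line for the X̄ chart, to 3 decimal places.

X̄̄ = (552.7 + 553.6 + 551.1 + 549.7 + 550.7 + 559.4 + 546.0 + 556.6 + 551.8 + 555.6 + 553.1) / 11 = 6080.3000 / 11 = 552.7545
CL = X̄̄ = 552.7545

552.755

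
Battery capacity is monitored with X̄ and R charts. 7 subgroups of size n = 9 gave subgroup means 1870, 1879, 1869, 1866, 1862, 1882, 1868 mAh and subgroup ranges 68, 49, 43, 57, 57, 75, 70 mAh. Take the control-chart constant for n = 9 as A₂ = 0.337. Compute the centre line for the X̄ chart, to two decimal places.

X̄̄ = (1870 + 1879 + 1869 + 1866 + 1862 + 1882 + 1868) / 7 = 13096.0000 / 7 = 1870.8571
CL = X̄̄ = 1870.8571

1870.86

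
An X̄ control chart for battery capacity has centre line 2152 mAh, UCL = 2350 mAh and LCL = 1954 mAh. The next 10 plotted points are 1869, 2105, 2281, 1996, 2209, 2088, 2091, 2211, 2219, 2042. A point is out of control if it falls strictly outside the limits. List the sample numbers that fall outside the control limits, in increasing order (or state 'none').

1

Compare each point to [1954, 2350]: sample 1 = 1869 < LCL.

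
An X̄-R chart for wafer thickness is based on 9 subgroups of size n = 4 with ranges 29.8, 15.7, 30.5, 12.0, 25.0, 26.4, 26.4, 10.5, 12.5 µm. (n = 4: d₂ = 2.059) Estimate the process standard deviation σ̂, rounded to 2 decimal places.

R̄ = (29.8 + 15.7 + 30.5 + 12.0 + 25.0 + 26.4 + 26.4 + 10.5 + 12.5) / 9 = 20.9778
σ̂ = R̄ / d₂ = 20.9778 / 2.059 = 10.1883

10.19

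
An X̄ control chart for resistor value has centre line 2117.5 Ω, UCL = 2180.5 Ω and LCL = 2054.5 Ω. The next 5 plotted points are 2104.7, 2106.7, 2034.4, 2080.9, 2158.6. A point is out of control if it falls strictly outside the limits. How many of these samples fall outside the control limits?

1

Compare each point to [2054.5, 2180.5]: sample 3 = 2034.4 < LCL.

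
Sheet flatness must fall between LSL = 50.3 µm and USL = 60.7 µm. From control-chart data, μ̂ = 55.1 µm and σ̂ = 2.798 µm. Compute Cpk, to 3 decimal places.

0.572

Cpu = (USL − μ̂) / (3σ̂) = (60.7 − 55.1) / (3 × 2.798) = 0.6671; Cpl = (μ̂ − LSL) / (3σ̂) = (55.1 − 50.3) / (3 × 2.798) = 0.5718; Cpk = min(Cpu, Cpl) = 0.5718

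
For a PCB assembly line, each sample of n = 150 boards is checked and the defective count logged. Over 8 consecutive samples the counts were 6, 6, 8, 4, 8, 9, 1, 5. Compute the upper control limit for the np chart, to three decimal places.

13.003

p̄ = Σdᵢ / (k·n) = 47 / (8 × 150) = 0.03917
UCL = np̄ + 3·√(np̄(1−p̄)) = 5.8750 + 3 × √(5.8750×0.96083) = 5.8750 + 3 × 2.3759 = 13.0027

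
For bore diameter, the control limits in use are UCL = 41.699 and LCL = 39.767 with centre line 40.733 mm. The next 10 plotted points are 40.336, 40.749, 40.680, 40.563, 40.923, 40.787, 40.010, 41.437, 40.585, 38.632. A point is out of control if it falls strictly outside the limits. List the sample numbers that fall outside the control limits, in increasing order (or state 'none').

Compare each point to [39.767, 41.699]: sample 10 = 38.632 < LCL.

10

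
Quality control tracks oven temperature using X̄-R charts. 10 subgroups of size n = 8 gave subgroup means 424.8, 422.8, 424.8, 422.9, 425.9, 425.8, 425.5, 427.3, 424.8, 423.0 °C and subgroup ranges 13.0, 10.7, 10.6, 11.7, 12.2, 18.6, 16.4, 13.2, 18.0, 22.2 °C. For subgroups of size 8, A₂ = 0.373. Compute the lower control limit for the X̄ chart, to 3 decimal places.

419.292

X̄̄ = (424.8 + 422.8 + 424.8 + 422.9 + 425.9 + 425.8 + 425.5 + 427.3 + 424.8 + 423.0) / 10 = 4247.6000 / 10 = 424.7600
R̄ = (13.0 + 10.7 + 10.6 + 11.7 + 12.2 + 18.6 + 16.4 + 13.2 + 18.0 + 22.2) / 10 = 146.6000 / 10 = 14.6600
LCL = X̄̄ − A₂·R̄ = 424.7600 − 0.373 × 14.6600 = 419.2918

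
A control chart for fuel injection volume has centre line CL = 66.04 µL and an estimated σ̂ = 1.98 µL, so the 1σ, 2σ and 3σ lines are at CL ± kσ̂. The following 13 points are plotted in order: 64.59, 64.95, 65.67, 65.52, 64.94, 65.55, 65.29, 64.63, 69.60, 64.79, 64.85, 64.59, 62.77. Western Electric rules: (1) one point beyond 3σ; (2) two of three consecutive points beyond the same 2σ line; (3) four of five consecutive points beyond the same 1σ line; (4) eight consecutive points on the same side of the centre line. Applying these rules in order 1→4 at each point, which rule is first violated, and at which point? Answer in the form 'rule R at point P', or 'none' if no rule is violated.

rule 4 at point 8

Zone of each point (C = within 1σ̂, B = 1σ̂–2σ̂, A = 2σ̂–3σ̂, * = beyond 3σ̂; sign = side of CL): 1:-C, 2:-C, 3:-C, 4:-C, 5:-C, 6:-C, 7:-C, 8:-C, 9:+B, 10:-C, 11:-C, 12:-C, 13:-B
Rule 4 (eight consecutive points on the same side of the centre line) is satisfied at point 8.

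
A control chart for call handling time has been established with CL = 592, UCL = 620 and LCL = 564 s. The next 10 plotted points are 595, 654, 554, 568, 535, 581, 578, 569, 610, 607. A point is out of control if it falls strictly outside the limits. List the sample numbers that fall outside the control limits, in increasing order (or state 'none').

2, 3, 5

Compare each point to [564, 620]: sample 2 = 654 > UCL; sample 3 = 554 < LCL; sample 5 = 535 < LCL.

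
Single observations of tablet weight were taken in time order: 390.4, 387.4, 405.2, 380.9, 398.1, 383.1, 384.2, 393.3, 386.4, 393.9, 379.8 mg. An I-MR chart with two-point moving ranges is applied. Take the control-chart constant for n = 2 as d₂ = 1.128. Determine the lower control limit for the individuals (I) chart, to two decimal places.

X̄ = (390.4 + 387.4 + 405.2 + 380.9 + 398.1 + 383.1 + 384.2 + 393.3 + 386.4 + 393.9 + 379.8) / 11 = 389.3364
Moving ranges: 3.0, 17.8, 24.3, 17.2, 15.0, 1.1, 9.1, 6.9, 7.5, 14.1; M̄R̄ = 116.0000 / 10 = 11.6000
LCL = X̄ − 3·M̄R̄/d₂ = 389.3364 − 3 × 11.6000 / 1.128 = 358.4853

358.49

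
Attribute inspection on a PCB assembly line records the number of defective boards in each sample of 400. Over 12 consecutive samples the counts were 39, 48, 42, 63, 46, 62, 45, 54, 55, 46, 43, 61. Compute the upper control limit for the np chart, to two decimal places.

70.23

p̄ = Σdᵢ / (k·n) = 604 / (12 × 400) = 0.12583
UCL = np̄ + 3·√(np̄(1−p̄)) = 50.3333 + 3 × √(50.3333×0.87417) = 50.3333 + 3 × 6.6332 = 70.2330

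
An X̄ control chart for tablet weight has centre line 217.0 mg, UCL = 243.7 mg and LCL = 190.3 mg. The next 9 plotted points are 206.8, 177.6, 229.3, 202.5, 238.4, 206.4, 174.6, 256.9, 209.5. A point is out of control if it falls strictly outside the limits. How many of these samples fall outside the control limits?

3

Compare each point to [190.3, 243.7]: sample 2 = 177.6 < LCL; sample 7 = 174.6 < LCL; sample 8 = 256.9 > UCL.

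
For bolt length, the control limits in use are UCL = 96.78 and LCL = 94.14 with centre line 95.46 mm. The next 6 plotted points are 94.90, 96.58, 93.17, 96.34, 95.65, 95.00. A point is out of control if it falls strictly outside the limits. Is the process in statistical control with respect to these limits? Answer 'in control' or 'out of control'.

Compare each point to [94.14, 96.78]: sample 3 = 93.17 < LCL.

out of control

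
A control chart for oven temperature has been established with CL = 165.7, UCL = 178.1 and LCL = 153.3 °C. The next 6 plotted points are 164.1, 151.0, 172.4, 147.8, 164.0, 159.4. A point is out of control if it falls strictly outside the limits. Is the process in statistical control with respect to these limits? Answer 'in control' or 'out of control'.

out of control

Compare each point to [153.3, 178.1]: sample 2 = 151.0 < LCL; sample 4 = 147.8 < LCL.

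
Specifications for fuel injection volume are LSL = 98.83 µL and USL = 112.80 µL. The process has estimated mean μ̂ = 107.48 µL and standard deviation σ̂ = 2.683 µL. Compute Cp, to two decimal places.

0.87

Cp = (USL − LSL) / (6σ̂) = (112.80 − 98.83) / (6 × 2.683) = 13.9700 / 16.0980 = 0.8678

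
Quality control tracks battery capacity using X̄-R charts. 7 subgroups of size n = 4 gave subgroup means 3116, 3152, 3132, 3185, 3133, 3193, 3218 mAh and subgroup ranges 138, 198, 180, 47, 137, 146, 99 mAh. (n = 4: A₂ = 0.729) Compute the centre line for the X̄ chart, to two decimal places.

X̄̄ = (3116 + 3152 + 3132 + 3185 + 3133 + 3193 + 3218) / 7 = 22129.0000 / 7 = 3161.2857
CL = X̄̄ = 3161.2857

3161.29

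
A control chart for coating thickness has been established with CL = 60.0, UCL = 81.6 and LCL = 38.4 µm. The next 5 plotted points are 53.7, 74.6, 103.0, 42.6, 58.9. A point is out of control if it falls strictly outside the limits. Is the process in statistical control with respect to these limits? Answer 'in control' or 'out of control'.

Compare each point to [38.4, 81.6]: sample 3 = 103.0 > UCL.

out of control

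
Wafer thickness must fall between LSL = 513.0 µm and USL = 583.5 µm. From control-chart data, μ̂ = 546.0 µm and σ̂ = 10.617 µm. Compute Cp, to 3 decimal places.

1.107

Cp = (USL − LSL) / (6σ̂) = (583.5 − 513.0) / (6 × 10.617) = 70.5000 / 63.7020 = 1.1067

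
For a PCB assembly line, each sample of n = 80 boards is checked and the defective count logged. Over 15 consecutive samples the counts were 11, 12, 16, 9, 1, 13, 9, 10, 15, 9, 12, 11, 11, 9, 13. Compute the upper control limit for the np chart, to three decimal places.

p̄ = Σdᵢ / (k·n) = 161 / (15 × 80) = 0.13417
UCL = np̄ + 3·√(np̄(1−p̄)) = 10.7333 + 3 × √(10.7333×0.86583) = 10.7333 + 3 × 3.0485 = 19.8788

19.879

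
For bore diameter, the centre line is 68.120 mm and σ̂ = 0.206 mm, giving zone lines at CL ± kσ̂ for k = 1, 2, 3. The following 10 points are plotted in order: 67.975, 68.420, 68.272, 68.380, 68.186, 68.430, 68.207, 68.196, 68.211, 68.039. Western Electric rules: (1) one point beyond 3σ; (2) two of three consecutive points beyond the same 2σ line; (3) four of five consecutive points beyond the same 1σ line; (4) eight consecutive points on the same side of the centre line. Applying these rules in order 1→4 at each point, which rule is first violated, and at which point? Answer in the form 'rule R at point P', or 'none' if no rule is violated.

rule 4 at point 9

Zone of each point (C = within 1σ̂, B = 1σ̂–2σ̂, A = 2σ̂–3σ̂, * = beyond 3σ̂; sign = side of CL): 1:-C, 2:+B, 3:+C, 4:+B, 5:+C, 6:+B, 7:+C, 8:+C, 9:+C, 10:-C
Rule 4 (eight consecutive points on the same side of the centre line) is satisfied at point 9.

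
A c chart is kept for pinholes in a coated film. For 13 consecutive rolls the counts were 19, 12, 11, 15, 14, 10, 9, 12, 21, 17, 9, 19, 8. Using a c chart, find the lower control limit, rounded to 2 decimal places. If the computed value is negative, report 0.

2.50

c̄ = (19 + 12 + 11 + 15 + 14 + 10 + 9 + 12 + 21 + 17 + 9 + 19 + 8) / 13 = 176 / 13 = 13.5385
LCL = c̄ − 3√c̄ = 13.5385 − 3 × 3.6795 = 2.5001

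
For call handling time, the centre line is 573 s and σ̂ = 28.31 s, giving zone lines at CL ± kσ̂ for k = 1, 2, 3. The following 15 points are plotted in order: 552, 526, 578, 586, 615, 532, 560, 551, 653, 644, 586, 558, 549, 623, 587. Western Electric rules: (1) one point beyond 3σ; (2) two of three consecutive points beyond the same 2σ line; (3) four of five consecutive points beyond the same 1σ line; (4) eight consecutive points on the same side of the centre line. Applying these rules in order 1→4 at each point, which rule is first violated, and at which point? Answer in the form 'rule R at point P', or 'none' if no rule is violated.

rule 2 at point 10

Zone of each point (C = within 1σ̂, B = 1σ̂–2σ̂, A = 2σ̂–3σ̂, * = beyond 3σ̂; sign = side of CL): 1:-C, 2:-B, 3:+C, 4:+C, 5:+B, 6:-B, 7:-C, 8:-C, 9:+A, 10:+A, 11:+C, 12:-C, 13:-C, 14:+B, 15:+C
Rule 2 (two of three consecutive points beyond the same 2σ limit) is satisfied at point 10.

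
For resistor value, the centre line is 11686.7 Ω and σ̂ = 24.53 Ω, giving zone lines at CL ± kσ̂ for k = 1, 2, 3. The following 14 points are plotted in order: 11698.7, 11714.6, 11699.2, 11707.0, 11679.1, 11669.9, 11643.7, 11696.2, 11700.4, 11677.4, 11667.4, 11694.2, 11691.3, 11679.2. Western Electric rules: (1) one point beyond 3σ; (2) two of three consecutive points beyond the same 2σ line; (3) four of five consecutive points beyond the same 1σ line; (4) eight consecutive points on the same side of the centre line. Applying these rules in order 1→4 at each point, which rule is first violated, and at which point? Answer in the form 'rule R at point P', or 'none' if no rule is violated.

Zone of each point (C = within 1σ̂, B = 1σ̂–2σ̂, A = 2σ̂–3σ̂, * = beyond 3σ̂; sign = side of CL): 1:+C, 2:+B, 3:+C, 4:+C, 5:-C, 6:-C, 7:-B, 8:+C, 9:+C, 10:-C, 11:-C, 12:+C, 13:+C, 14:-C
No rule fires across all 14 points.

none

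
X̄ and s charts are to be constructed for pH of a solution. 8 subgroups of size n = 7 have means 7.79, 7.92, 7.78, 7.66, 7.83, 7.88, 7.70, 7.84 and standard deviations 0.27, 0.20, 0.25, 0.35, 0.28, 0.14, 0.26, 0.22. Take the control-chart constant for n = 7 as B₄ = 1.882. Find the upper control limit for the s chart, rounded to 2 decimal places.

0.46

s̄ = (0.27 + 0.20 + 0.25 + 0.35 + 0.28 + 0.14 + 0.26 + 0.22) / 8 = 0.2462
UCL_s = B₄·s̄ = 1.882 × 0.2462 = 0.4634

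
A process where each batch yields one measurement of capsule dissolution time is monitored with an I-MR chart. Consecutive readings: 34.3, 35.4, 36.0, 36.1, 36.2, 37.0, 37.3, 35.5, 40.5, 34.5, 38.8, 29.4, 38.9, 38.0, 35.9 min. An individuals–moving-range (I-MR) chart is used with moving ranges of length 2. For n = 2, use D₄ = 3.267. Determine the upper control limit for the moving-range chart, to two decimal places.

Moving ranges: 1.1, 0.6, 0.1, 0.1, 0.8, 0.3, 1.8, 5.0, 6.0, 4.3, 9.4, 9.5, 0.9, 2.1; M̄R̄ = 42.0000 / 14 = 3.0000
UCL_MR = D₄·M̄R̄ = 3.267 × 3.0000 = 9.8010

9.80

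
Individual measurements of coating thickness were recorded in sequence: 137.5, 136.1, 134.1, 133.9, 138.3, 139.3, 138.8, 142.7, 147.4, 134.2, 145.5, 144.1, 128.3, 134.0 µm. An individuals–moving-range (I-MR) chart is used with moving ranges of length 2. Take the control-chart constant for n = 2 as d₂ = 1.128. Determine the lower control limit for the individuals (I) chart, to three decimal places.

X̄ = (137.5 + 136.1 + 134.1 + 133.9 + 138.3 + 139.3 + 138.8 + 142.7 + 147.4 + 134.2 + 145.5 + 144.1 + 128.3 + 134.0) / 14 = 138.1571
Moving ranges: 1.4, 2.0, 0.2, 4.4, 1.0, 0.5, 3.9, 4.7, 13.2, 11.3, 1.4, 15.8, 5.7; M̄R̄ = 65.5000 / 13 = 5.0385
LCL = X̄ − 3·M̄R̄/d₂ = 138.1571 − 3 × 5.0385 / 1.128 = 124.7570

124.757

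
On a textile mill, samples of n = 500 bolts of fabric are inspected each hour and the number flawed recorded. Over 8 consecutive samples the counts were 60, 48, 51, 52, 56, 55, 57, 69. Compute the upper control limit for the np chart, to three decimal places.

77.155

p̄ = Σdᵢ / (k·n) = 448 / (8 × 500) = 0.11200
UCL = np̄ + 3·√(np̄(1−p̄)) = 56.0000 + 3 × √(56.0000×0.88800) = 56.0000 + 3 × 7.0518 = 77.1554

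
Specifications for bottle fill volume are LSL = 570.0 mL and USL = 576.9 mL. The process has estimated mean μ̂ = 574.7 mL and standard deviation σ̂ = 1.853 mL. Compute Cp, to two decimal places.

0.62

Cp = (USL − LSL) / (6σ̂) = (576.9 − 570.0) / (6 × 1.853) = 6.9000 / 11.1180 = 0.6206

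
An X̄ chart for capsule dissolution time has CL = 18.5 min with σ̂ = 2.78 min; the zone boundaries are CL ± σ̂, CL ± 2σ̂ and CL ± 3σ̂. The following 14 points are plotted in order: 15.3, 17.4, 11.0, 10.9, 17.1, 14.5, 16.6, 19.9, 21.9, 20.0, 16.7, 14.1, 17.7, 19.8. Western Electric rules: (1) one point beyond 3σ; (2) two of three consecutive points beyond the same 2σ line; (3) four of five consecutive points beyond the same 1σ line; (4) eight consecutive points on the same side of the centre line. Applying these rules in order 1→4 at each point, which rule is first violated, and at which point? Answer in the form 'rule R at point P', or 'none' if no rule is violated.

Zone of each point (C = within 1σ̂, B = 1σ̂–2σ̂, A = 2σ̂–3σ̂, * = beyond 3σ̂; sign = side of CL): 1:-B, 2:-C, 3:-A, 4:-A, 5:-C, 6:-B, 7:-C, 8:+C, 9:+B, 10:+C, 11:-C, 12:-B, 13:-C, 14:+C
Rule 2 (two of three consecutive points beyond the same 2σ limit) is satisfied at point 4.

rule 2 at point 4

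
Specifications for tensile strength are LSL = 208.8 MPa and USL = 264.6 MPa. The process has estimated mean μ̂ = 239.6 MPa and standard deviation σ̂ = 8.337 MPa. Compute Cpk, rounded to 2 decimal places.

1.00

Cpu = (USL − μ̂) / (3σ̂) = (264.6 − 239.6) / (3 × 8.337) = 0.9996; Cpl = (μ̂ − LSL) / (3σ̂) = (239.6 − 208.8) / (3 × 8.337) = 1.2315; Cpk = min(Cpu, Cpl) = 0.9996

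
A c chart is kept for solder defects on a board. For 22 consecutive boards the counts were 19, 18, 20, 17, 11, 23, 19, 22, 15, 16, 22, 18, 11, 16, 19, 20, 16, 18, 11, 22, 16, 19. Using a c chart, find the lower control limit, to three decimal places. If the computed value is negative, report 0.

c̄ = (19 + 18 + 20 + 17 + 11 + 23 + 19 + 22 + 15 + 16 + 22 + 18 + 11 + 16 + 19 + 20 + 16 + 18 + 11 + 22 + 16 + 19) / 22 = 388 / 22 = 17.6364
LCL = c̄ − 3√c̄ = 17.6364 − 3 × 4.1996 = 5.0377

5.038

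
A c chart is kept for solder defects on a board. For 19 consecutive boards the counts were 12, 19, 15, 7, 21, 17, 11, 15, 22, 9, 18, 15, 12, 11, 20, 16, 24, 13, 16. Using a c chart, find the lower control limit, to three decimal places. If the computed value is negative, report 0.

c̄ = (12 + 19 + 15 + 7 + 21 + 17 + 11 + 15 + 22 + 9 + 18 + 15 + 12 + 11 + 20 + 16 + 24 + 13 + 16) / 19 = 293 / 19 = 15.4211
LCL = c̄ − 3√c̄ = 15.4211 − 3 × 3.9270 = 3.6402

3.640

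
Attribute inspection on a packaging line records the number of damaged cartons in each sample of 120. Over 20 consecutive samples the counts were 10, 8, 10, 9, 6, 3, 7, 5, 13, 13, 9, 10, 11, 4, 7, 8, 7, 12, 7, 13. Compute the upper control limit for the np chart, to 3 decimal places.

p̄ = Σdᵢ / (k·n) = 172 / (20 × 120) = 0.07167
UCL = np̄ + 3·√(np̄(1−p̄)) = 8.6000 + 3 × √(8.6000×0.92833) = 8.6000 + 3 × 2.8255 = 17.0766

17.077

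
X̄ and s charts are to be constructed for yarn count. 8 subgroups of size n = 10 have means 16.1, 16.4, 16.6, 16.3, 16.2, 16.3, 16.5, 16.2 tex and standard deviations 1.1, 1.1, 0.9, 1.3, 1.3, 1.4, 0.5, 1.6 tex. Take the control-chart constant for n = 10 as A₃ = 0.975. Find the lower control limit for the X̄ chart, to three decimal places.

15.204

X̄̄ = (16.1 + 16.4 + 16.6 + 16.3 + 16.2 + 16.3 + 16.5 + 16.2) / 8 = 16.3250
s̄ = (1.1 + 1.1 + 0.9 + 1.3 + 1.3 + 1.4 + 0.5 + 1.6) / 8 = 1.1500
LCL = X̄̄ − A₃·s̄ = 16.3250 − 0.975 × 1.1500 = 15.2037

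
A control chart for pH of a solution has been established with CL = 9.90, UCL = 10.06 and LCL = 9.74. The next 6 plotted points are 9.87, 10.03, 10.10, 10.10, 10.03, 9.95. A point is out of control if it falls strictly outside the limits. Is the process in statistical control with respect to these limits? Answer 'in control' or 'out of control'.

out of control

Compare each point to [9.74, 10.06]: sample 3 = 10.10 > UCL; sample 4 = 10.10 > UCL.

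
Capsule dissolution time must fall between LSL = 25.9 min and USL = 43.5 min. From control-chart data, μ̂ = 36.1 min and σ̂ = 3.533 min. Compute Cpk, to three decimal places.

0.698

Cpu = (USL − μ̂) / (3σ̂) = (43.5 − 36.1) / (3 × 3.533) = 0.6982; Cpl = (μ̂ − LSL) / (3σ̂) = (36.1 − 25.9) / (3 × 3.533) = 0.9624; Cpk = min(Cpu, Cpl) = 0.6982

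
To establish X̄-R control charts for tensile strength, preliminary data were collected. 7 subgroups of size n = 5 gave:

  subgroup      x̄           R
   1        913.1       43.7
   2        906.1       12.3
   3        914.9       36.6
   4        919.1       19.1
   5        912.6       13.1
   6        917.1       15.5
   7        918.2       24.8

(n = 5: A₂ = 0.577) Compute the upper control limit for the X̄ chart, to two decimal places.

928.05

X̄̄ = (913.1 + 906.1 + 914.9 + 919.1 + 912.6 + 917.1 + 918.2) / 7 = 6401.1000 / 7 = 914.4429
R̄ = (43.7 + 12.3 + 36.6 + 19.1 + 13.1 + 15.5 + 24.8) / 7 = 165.1000 / 7 = 23.5857
UCL = X̄̄ + A₂·R̄ = 914.4429 + 0.577 × 23.5857 = 928.0518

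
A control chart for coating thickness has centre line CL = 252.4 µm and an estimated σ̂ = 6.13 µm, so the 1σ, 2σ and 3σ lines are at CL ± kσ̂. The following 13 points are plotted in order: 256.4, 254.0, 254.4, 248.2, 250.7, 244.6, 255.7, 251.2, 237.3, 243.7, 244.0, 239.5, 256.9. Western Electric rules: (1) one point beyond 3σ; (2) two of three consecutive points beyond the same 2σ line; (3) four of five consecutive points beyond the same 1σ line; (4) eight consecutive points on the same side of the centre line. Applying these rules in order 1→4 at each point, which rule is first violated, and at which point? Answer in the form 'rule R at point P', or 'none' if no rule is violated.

rule 3 at point 12

Zone of each point (C = within 1σ̂, B = 1σ̂–2σ̂, A = 2σ̂–3σ̂, * = beyond 3σ̂; sign = side of CL): 1:+C, 2:+C, 3:+C, 4:-C, 5:-C, 6:-B, 7:+C, 8:-C, 9:-A, 10:-B, 11:-B, 12:-A, 13:+C
Rule 3 (four of five consecutive points beyond the same 1σ limit) is satisfied at point 12.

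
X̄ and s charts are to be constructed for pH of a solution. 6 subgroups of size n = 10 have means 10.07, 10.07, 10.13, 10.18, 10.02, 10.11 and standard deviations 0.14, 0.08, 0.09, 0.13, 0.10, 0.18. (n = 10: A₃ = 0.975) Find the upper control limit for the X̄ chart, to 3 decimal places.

10.214

X̄̄ = (10.07 + 10.07 + 10.13 + 10.18 + 10.02 + 10.11) / 6 = 10.0967
s̄ = (0.14 + 0.08 + 0.09 + 0.13 + 0.10 + 0.18) / 6 = 0.1200
UCL = X̄̄ + A₃·s̄ = 10.0967 + 0.975 × 0.1200 = 10.2137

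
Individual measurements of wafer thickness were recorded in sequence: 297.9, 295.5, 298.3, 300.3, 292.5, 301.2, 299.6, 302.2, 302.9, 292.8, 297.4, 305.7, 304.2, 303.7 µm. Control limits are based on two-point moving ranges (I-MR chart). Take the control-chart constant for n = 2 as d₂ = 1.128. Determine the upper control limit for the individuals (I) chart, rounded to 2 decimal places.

310.55

X̄ = (297.9 + 295.5 + 298.3 + 300.3 + 292.5 + 301.2 + 299.6 + 302.2 + 302.9 + 292.8 + 297.4 + 305.7 + 304.2 + 303.7) / 14 = 299.5857
Moving ranges: 2.4, 2.8, 2.0, 7.8, 8.7, 1.6, 2.6, 0.7, 10.1, 4.6, 8.3, 1.5, 0.5; M̄R̄ = 53.6000 / 13 = 4.1231
UCL = X̄ + 3·M̄R̄/d₂ = 299.5857 + 3 × 4.1231 / 1.128 = 310.5513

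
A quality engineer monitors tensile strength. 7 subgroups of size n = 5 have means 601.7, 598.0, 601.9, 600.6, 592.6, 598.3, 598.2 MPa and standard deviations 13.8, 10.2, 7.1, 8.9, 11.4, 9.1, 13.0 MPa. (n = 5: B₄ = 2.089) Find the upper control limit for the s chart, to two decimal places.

s̄ = (13.8 + 10.2 + 7.1 + 8.9 + 11.4 + 9.1 + 13.0) / 7 = 10.5000
UCL_s = B₄·s̄ = 2.089 × 10.5000 = 21.9345

21.93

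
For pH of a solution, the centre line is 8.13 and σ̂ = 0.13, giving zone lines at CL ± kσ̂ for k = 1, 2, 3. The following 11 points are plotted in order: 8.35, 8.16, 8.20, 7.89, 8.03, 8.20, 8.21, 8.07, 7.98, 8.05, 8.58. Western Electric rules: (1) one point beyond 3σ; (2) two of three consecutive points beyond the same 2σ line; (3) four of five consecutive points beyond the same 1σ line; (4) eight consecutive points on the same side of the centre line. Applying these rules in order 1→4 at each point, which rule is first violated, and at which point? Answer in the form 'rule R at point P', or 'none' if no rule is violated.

rule 1 at point 11

Zone of each point (C = within 1σ̂, B = 1σ̂–2σ̂, A = 2σ̂–3σ̂, * = beyond 3σ̂; sign = side of CL): 1:+B, 2:+C, 3:+C, 4:-B, 5:-C, 6:+C, 7:+C, 8:-C, 9:-B, 10:-C, 11:+*
Rule 1 (one point beyond the 3σ limits) is satisfied at point 11.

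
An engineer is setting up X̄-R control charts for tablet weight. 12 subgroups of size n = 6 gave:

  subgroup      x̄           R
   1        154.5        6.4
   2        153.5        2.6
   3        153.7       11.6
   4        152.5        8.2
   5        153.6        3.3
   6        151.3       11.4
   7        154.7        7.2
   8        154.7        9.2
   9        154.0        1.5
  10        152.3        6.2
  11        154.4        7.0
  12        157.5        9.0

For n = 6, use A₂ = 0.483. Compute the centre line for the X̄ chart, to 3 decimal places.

X̄̄ = (154.5 + 153.5 + 153.7 + 152.5 + 153.6 + 151.3 + 154.7 + 154.7 + 154.0 + 152.3 + 154.4 + 157.5) / 12 = 1846.7000 / 12 = 153.8917
CL = X̄̄ = 153.8917

153.892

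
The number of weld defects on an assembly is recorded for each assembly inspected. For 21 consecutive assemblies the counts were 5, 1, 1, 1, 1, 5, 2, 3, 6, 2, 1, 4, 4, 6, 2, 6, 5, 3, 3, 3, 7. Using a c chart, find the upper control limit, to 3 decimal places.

c̄ = (5 + 1 + 1 + 1 + 1 + 5 + 2 + 3 + 6 + 2 + 1 + 4 + 4 + 6 + 2 + 6 + 5 + 3 + 3 + 3 + 7) / 21 = 71 / 21 = 3.3810
UCL = c̄ + 3√c̄ = 3.3810 + 3 × √3.3810 = 3.3810 + 3 × 1.8387 = 8.8972

8.897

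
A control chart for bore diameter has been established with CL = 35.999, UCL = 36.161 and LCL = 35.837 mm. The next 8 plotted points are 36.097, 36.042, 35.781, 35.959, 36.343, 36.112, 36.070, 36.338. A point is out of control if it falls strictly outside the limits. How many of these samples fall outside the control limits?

Compare each point to [35.837, 36.161]: sample 3 = 35.781 < LCL; sample 5 = 36.343 > UCL; sample 8 = 36.338 > UCL.

3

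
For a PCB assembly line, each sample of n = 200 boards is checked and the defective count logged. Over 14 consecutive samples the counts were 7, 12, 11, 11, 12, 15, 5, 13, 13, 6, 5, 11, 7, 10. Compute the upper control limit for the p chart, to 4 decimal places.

p̄ = Σdᵢ / (k·n) = 138 / (14 × 200) = 0.04929
UCL = p̄ + 3·√(p̄(1−p̄)/n) = 0.04929 + 3 × √(0.04929×0.95071/200) = 0.04929 + 3 × 0.01531 = 0.09520

0.0952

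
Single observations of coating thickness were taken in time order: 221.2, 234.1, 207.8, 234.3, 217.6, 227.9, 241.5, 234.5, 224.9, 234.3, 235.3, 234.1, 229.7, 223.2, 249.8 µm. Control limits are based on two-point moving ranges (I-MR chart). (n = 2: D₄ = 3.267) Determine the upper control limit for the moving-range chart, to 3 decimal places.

Moving ranges: 12.9, 26.3, 26.5, 16.7, 10.3, 13.6, 7.0, 9.6, 9.4, 1.0, 1.2, 4.4, 6.5, 26.6; M̄R̄ = 172.0000 / 14 = 12.2857
UCL_MR = D₄·M̄R̄ = 3.267 × 12.2857 = 40.1374

40.137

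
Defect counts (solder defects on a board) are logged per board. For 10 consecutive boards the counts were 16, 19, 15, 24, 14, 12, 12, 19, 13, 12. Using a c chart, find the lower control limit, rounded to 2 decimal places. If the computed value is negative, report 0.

3.75

c̄ = (16 + 19 + 15 + 24 + 14 + 12 + 12 + 19 + 13 + 12) / 10 = 156 / 10 = 15.6000
LCL = c̄ − 3√c̄ = 15.6000 − 3 × 3.9497 = 3.7509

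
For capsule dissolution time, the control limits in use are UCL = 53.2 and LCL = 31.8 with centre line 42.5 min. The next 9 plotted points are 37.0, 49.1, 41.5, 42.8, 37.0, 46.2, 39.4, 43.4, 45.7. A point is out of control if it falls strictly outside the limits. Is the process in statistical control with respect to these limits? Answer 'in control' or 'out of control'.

in control

All 9 points lie within [31.8, 53.2].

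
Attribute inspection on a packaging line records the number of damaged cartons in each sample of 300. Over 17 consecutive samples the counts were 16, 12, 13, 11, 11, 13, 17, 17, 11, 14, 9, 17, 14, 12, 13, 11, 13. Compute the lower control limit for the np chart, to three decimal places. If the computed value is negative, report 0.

p̄ = Σdᵢ / (k·n) = 224 / (17 × 300) = 0.04392
LCL = np̄ − 3·√(np̄(1−p̄)) = 13.1765 − 3 × 3.5493 = 2.5285

2.528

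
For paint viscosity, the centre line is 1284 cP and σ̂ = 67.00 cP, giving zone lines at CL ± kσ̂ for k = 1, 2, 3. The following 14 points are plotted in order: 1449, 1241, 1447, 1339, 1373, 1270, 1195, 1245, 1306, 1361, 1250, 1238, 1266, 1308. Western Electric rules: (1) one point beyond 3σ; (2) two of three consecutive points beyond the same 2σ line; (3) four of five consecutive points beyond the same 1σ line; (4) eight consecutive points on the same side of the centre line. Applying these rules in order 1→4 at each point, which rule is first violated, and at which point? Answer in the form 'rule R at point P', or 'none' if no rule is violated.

Zone of each point (C = within 1σ̂, B = 1σ̂–2σ̂, A = 2σ̂–3σ̂, * = beyond 3σ̂; sign = side of CL): 1:+A, 2:-C, 3:+A, 4:+C, 5:+B, 6:-C, 7:-B, 8:-C, 9:+C, 10:+B, 11:-C, 12:-C, 13:-C, 14:+C
Rule 2 (two of three consecutive points beyond the same 2σ limit) is satisfied at point 3.

rule 2 at point 3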